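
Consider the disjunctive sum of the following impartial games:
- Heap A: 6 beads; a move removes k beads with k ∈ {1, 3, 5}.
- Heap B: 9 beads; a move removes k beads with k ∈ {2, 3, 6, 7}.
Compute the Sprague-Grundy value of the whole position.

0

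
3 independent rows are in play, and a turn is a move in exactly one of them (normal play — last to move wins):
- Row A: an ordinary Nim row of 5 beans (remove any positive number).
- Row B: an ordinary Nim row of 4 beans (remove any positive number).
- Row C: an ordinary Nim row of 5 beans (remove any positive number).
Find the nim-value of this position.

4

Row A is a plain Nim row of size 5, so its Grundy value is 5.
Row B is a plain Nim row of size 4, so its Grundy value is 4.
Row C is a plain Nim row of size 5, so its Grundy value is 5.
The value of a disjunctive sum is the nim-sum of the parts.
Combined value = 5 XOR 4 XOR 5 = 4.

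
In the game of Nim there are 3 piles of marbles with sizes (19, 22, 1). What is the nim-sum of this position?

4

Bitwise XOR of the heap sizes:
  10011  (19)
  10110  (22)
  00001  (1)
  -----
  00100  (4)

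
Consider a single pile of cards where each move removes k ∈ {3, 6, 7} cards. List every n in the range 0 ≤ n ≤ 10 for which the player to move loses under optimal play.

Build the Grundy sequence with g(k) = mex{g(k−s) : s ∈ {3, 6, 7}, s ≤ k}:
k:     0  1  2  3  4  5  6  7  8  9 10
g(k):  0  0  0  1  1  1  2  2  2  3  0
The P-positions (g = 0) in 0..10 are 0, 1, 2, 10.

0, 1, 2, 10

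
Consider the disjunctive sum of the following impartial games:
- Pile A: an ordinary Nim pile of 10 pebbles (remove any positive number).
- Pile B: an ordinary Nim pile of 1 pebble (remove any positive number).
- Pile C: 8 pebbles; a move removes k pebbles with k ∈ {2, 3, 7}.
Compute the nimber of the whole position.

10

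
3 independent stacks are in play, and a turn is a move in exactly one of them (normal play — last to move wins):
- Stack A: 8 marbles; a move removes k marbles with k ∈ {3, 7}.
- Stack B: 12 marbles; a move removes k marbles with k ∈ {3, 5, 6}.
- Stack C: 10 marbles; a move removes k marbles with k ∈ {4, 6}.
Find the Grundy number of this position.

Grundy values for stack A (subtraction set {3, 7}):
g(0) = mex{} = 0
g(1) = mex{} = 0
g(2) = mex{} = 0
g(3) = mex{0} = 1
g(4) = mex{0} = 1
g(5) = mex{0} = 1
g(6) = mex{1} = 0
g(7) = mex{0,1} = 2
g(8) = mex{0,1} = 2
So g(8) = 2.
Build the Grundy sequence for stack B with g(k) = mex{g(k−s) : s ∈ {3, 5, 6}, s ≤ k}:
k:     0  1  2  3  4  5  6  7  8  9 10 11 12
g(k):  0  0  0  1  1  1  2  2  2  0  0  0  1
So g(12) = 1.
Grundy values for stack C (subtraction set {4, 6}):
g(0) = mex{} = 0
g(1) = mex{} = 0
g(2) = mex{} = 0
g(3) = mex{} = 0
g(4) = mex{0} = 1
g(5) = mex{0} = 1
g(6) = mex{0} = 1
g(7) = mex{0} = 1
g(8) = mex{0,1} = 2
g(9) = mex{0,1} = 2
g(10) = mex{1} = 0
So g(10) = 0.
By the Sprague-Grundy theorem, the Grundy value of a sum of independent games is the XOR of the component values.
Combined value = 2 ⊕ 1 ⊕ 0 = 3.

3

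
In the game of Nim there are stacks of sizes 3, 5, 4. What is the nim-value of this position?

2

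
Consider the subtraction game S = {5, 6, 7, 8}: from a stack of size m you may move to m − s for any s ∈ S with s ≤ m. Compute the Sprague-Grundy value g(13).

Grundy values for subtraction set {5, 6, 7, 8}:
g(0) = mex{} = 0
g(1) = mex{} = 0
g(2) = mex{} = 0
g(3) = mex{} = 0
g(4) = mex{} = 0
g(5) = mex{0} = 1
g(6) = mex{0} = 1
g(7) = mex{0} = 1
g(8) = mex{0} = 1
g(9) = mex{0} = 1
g(10) = mex{0,1} = 2
g(11) = mex{0,1} = 2
g(12) = mex{0,1} = 2
g(13) = mex{1} = 0
So g(13) = 0.

0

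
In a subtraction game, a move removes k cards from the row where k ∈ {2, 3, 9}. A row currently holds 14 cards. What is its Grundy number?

Compute g(0), g(1), … for moves {2, 3, 9}:
k:     0  1  2  3  4  5  6  7  8  9 10 11 12 13 14
g(k):  0  0  1  1  2  0  0  1  1  2  2  0  0  1  1
So g(14) = 1.

1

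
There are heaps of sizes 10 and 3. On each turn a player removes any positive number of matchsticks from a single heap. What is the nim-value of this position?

9

Nim-sum: 10 ⊕ 3 = 9.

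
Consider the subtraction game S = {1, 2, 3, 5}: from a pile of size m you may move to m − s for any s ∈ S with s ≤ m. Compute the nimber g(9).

Compute g(0), g(1), … for moves {1, 2, 3, 5}:
g(0) = mex{} = 0
g(1) = mex{0} = 1
g(2) = mex{0,1} = 2
g(3) = mex{0,1,2} = 3
g(4) = mex{1,2,3} = 0
g(5) = mex{0,2,3} = 1
g(6) = mex{0,1,3} = 2
g(7) = mex{0,1,2} = 3
g(8) = mex{1,2,3} = 0
g(9) = mex{0,2,3} = 1
So g(9) = 1.

1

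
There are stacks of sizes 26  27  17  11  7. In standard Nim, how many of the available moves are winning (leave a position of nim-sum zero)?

Compute the nim-sum pairwise:
26 ^ 27 = 1
1 ^ 17 = 16
16 ^ 11 = 27
27 ^ 7 = 28
The overall nim-sum is X = 28. A stack of size p has a winning move iff p XOR X < p (reduce it to p XOR X).
  26: 26 XOR 28 = 6 < 26 — winning move (to 6).
  27: 27 XOR 28 = 7 < 27 — winning move (to 7).
  17: 17 XOR 28 = 13 < 17 — winning move (to 13).
  11: 11 XOR 28 = 23 ≥ 11 — no move.
  7: 7 XOR 28 = 27 ≥ 7 — no move.
That gives 3 winning moves.

3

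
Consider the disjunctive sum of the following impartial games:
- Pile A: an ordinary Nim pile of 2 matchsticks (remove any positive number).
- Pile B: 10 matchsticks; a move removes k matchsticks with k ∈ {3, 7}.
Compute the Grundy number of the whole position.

2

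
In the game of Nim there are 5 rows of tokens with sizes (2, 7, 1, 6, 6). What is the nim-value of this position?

4

Nim-sum: 2 ^ 7 ^ 1 ^ 6 ^ 6 = 4.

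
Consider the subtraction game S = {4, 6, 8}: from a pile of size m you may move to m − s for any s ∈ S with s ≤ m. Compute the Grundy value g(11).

2

Compute g(0), g(1), … for moves {4, 6, 8}:
g(0) = mex{} = 0
g(1) = mex{} = 0
g(2) = mex{} = 0
g(3) = mex{} = 0
g(4) = mex{0} = 1
g(5) = mex{0} = 1
g(6) = mex{0} = 1
g(7) = mex{0} = 1
g(8) = mex{0,1} = 2
g(9) = mex{0,1} = 2
g(10) = mex{0,1} = 2
g(11) = mex{0,1} = 2
So g(11) = 2.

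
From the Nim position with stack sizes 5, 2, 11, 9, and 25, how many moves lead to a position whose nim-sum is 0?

1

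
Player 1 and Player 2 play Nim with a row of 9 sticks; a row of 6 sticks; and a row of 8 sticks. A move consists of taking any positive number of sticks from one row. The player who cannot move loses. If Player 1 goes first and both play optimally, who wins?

Player 1 wins

Bitwise XOR of the heap sizes:
  1001  (9)
  0110  (6)
  1000  (8)
  ----
  0111  (7)
The nim-sum is 7 ≠ 0, so this is an N-position: the player to move can win; Player 1 has a winning move.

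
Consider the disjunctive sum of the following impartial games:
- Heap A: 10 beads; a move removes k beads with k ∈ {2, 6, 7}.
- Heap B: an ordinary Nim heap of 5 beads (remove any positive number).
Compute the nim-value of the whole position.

6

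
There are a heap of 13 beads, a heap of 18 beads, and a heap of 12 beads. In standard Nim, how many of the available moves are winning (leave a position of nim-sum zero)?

1

Compute the nim-sum pairwise:
13 ⊕ 18 = 31
31 ⊕ 12 = 19
The overall nim-sum is X = 19. A heap of size p has a winning move iff p XOR X < p (reduce it to p XOR X).
  13: 13 XOR 19 = 30 ≥ 13 — no move.
  18: 18 XOR 19 = 1 < 18 — winning move (to 1).
  12: 12 XOR 19 = 31 ≥ 12 — no move.
That gives 1 winning move.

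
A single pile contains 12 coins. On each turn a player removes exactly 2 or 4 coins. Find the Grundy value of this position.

Compute g(0), g(1), … for moves {2, 4}:
k:     0  1  2  3  4  5  6  7  8  9 10 11 12
g(k):  0  0  1  1  2  2  0  0  1  1  2  2  0
So g(12) = 0.

0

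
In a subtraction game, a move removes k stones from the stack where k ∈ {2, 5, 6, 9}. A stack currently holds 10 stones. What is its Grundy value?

Grundy values for subtraction set {2, 5, 6, 9}:
k:     0  1  2  3  4  5  6  7  8  9 10
g(k):  0  0  1  1  0  2  1  3  0  2  1
So g(10) = 1.

1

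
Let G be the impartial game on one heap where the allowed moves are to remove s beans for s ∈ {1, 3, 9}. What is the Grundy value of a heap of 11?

1

Compute g(0), g(1), … for moves {1, 3, 9}:
g(0) = mex{} = 0
g(1) = mex{0} = 1
g(2) = mex{1} = 0
g(3) = mex{0} = 1
g(4) = mex{1} = 0
g(5) = mex{0} = 1
g(6) = mex{1} = 0
g(7) = mex{0} = 1
g(8) = mex{1} = 0
g(9) = mex{0} = 1
g(10) = mex{1} = 0
g(11) = mex{0} = 1
So g(11) = 1.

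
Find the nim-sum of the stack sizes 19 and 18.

1

Nim-sum: 19 ^ 18 = 1.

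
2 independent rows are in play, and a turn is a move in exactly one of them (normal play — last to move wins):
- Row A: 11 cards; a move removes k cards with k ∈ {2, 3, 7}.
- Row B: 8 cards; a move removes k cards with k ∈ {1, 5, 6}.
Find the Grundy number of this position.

2

For row A, compute g(0), g(1), … with moves {2, 3, 7}:
k:     0  1  2  3  4  5  6  7  8  9 10 11
g(k):  0  0  1  1  2  0  0  1  1  2  0  0
So g(11) = 0.
Grundy values for row B (subtraction set {1, 5, 6}):
g(0) = mex{} = 0
g(1) = mex{0} = 1
g(2) = mex{1} = 0
g(3) = mex{0} = 1
g(4) = mex{1} = 0
g(5) = mex{0} = 1
g(6) = mex{0,1} = 2
g(7) = mex{0,1,2} = 3
g(8) = mex{0,1,3} = 2
So g(8) = 2.
The value of a disjunctive sum is the nim-sum of the parts.
Combined value = 0 XOR 2 = 2.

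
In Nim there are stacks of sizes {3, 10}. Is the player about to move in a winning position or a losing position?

Winning position

Nim-sum: 3 ⊕ 10 = 9.
The nim-sum is 9 ≠ 0, so this is an N-position: the player to move can win.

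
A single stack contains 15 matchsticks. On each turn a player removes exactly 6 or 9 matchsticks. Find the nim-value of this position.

0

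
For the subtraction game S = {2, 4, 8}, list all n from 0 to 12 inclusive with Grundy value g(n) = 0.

0, 1, 6, 7, 12

Compute g(0), g(1), … for moves {2, 4, 8}:
k:     0  1  2  3  4  5  6  7  8  9 10 11 12
g(k):  0  0  1  1  2  2  0  0  1  1  2  2  0
The P-positions (g = 0) in 0..12 are 0, 1, 6, 7, 12.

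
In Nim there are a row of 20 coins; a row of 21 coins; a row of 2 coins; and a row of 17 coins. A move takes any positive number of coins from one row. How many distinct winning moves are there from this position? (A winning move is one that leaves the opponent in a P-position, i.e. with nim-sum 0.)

3

Nim-sum: 20 ⊕ 21 ⊕ 2 ⊕ 17 = 18.
The overall nim-sum is X = 18. A row of size p has a winning move iff p XOR X < p (reduce it to p XOR X).
  20: 20 XOR 18 = 6 < 20 — winning move (to 6).
  21: 21 XOR 18 = 7 < 21 — winning move (to 7).
  2: 2 XOR 18 = 16 ≥ 2 — no move.
  17: 17 XOR 18 = 3 < 17 — winning move (to 3).
That gives 3 winning moves.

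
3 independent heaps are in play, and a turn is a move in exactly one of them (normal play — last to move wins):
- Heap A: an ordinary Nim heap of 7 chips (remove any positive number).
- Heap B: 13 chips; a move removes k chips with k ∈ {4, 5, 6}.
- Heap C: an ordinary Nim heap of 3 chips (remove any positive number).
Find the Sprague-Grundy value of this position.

Heap A is a plain Nim heap of size 7, so its Grundy value is 7.
Build the Grundy sequence for heap B with g(k) = mex{g(k−s) : s ∈ {4, 5, 6}, s ≤ k}:
k:     0  1  2  3  4  5  6  7  8  9 10 11 12 13
g(k):  0  0  0  0  1  1  1  1  2  2  0  0  0  0
So g(13) = 0.
Heap C is a plain Nim heap of size 3, so its Grundy value is 3.
The value of a disjunctive sum is the nim-sum of the parts.
Combined value = 7 XOR 0 XOR 3 = 4.

4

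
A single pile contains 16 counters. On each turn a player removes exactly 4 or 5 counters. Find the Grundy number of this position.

1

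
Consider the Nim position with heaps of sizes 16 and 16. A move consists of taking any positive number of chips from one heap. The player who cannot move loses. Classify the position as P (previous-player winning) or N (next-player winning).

Write each in binary and XOR column by column:
  10000  (16)
  10000  (16)
  -----
  00000  (0)
The nim-sum is 0, so this is a P-position: the player to move is in a losing position under optimal play.

P-position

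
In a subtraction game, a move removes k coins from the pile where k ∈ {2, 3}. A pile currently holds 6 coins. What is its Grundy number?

0

Grundy values for subtraction set {2, 3}:
g(0) = mex{} = 0
g(1) = mex{} = 0
g(2) = mex{0} = 1
g(3) = mex{0} = 1
g(4) = mex{0,1} = 2
g(5) = mex{1} = 0
g(6) = mex{1,2} = 0
So g(6) = 0.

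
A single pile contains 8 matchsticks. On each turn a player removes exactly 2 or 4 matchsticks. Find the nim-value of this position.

1

Compute g(0), g(1), … for moves {2, 4}:
g(0) = mex{} = 0
g(1) = mex{} = 0
g(2) = mex{0} = 1
g(3) = mex{0} = 1
g(4) = mex{0,1} = 2
g(5) = mex{0,1} = 2
g(6) = mex{1,2} = 0
g(7) = mex{1,2} = 0
g(8) = mex{0,2} = 1
So g(8) = 1.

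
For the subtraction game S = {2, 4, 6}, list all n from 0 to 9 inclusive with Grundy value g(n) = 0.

0, 1, 8, 9

Grundy values for subtraction set {2, 4, 6}:
g(0) = mex{} = 0
g(1) = mex{} = 0
g(2) = mex{0} = 1
g(3) = mex{0} = 1
g(4) = mex{0,1} = 2
g(5) = mex{0,1} = 2
g(6) = mex{0,1,2} = 3
g(7) = mex{0,1,2} = 3
g(8) = mex{1,2,3} = 0
g(9) = mex{1,2,3} = 0
The P-positions (g = 0) in 0..9 are 0, 1, 8, 9.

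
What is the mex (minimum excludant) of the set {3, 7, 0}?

1

0 is in the set but 1 is not, so the mex is 1.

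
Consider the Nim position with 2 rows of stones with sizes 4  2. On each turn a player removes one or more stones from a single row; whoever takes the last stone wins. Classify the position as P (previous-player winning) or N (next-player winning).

Nim-sum: 4 ^ 2 = 6.
The nim-sum is 6 ≠ 0, so this is an N-position: the player to move can win.

N-position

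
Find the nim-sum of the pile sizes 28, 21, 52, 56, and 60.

Write each in binary and XOR column by column:
  011100  (28)
  010101  (21)
  110100  (52)
  111000  (56)
  111100  (60)
  ------
  111001  (57)

57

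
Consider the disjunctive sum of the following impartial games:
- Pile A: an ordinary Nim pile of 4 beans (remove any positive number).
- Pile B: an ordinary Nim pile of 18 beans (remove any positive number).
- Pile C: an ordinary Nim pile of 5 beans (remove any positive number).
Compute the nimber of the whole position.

19

Pile A is a plain Nim pile of size 4, so its Grundy value is 4.
Pile B is a plain Nim pile of size 18, so its Grundy value is 18.
Pile C is a plain Nim pile of size 5, so its Grundy value is 5.
By the Sprague-Grundy theorem, the Grundy value of a sum of independent games is the XOR of the component values.
Combined value = 4 ⊕ 18 ⊕ 5 = 19.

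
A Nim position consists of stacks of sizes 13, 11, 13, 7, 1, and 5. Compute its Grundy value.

Bitwise XOR of the heap sizes:
  1101  (13)
  1011  (11)
  1101  (13)
  0111  (7)
  0001  (1)
  0101  (5)
  ----
  1000  (8)

8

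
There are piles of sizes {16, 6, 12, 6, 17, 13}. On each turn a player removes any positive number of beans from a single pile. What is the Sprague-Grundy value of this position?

Write each in binary and XOR column by column:
  10000  (16)
  00110  (6)
  01100  (12)
  00110  (6)
  10001  (17)
  01101  (13)
  -----
  00000  (0)

0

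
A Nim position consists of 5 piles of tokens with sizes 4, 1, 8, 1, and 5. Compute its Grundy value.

Compute the nim-sum pairwise:
4 ^ 1 = 5
5 ^ 8 = 13
13 ^ 1 = 12
12 ^ 5 = 9

9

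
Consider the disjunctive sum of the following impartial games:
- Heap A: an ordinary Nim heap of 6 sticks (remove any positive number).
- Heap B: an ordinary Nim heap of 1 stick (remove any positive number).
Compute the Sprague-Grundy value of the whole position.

7

Heap A is a plain Nim heap of size 6, so its Grundy value is 6.
Heap B is a plain Nim heap of size 1, so its Grundy value is 1.
By the Sprague-Grundy theorem, the Grundy value of a sum of independent games is the XOR of the component values.
Combined value = 6 ⊕ 1 = 7.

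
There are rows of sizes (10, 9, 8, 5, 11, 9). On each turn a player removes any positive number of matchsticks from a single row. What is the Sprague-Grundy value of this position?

In binary:
  1010  (10)
  1001  (9)
  1000  (8)
  0101  (5)
  1011  (11)
  1001  (9)
  ----
  1100  (12)

12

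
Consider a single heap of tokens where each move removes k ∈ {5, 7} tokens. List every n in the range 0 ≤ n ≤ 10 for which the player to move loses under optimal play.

0, 1, 2, 3, 4

Build the Grundy sequence with g(k) = mex{g(k−s) : s ∈ {5, 7}, s ≤ k}:
k:     0  1  2  3  4  5  6  7  8  9 10
g(k):  0  0  0  0  0  1  1  1  1  1  2
The P-positions (g = 0) in 0..10 are 0, 1, 2, 3, 4.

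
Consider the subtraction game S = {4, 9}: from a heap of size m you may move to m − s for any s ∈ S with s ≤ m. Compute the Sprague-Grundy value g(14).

0

Compute g(0), g(1), … for moves {4, 9}:
k:     0  1  2  3  4  5  6  7  8  9 10 11 12 13 14
g(k):  0  0  0  0  1  1  1  1  0  2  2  2  1  0  0
So g(14) = 0.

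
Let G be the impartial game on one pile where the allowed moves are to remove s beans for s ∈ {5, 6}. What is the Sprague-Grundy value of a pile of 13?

0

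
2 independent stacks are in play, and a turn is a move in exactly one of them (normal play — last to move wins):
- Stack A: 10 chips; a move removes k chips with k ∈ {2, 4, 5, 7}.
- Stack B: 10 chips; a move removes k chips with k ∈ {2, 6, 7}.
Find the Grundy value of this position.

3

For stack A, compute g(0), g(1), … with moves {2, 4, 5, 7}:
k:     0  1  2  3  4  5  6  7  8  9 10
g(k):  0  0  1  1  2  2  3  3  4  0  0
So g(10) = 0.
Grundy values for stack B (subtraction set {2, 6, 7}):
g(0) = mex{} = 0
g(1) = mex{} = 0
g(2) = mex{0} = 1
g(3) = mex{0} = 1
g(4) = mex{1} = 0
g(5) = mex{1} = 0
g(6) = mex{0} = 1
g(7) = mex{0} = 1
g(8) = mex{0,1} = 2
g(9) = mex{1} = 0
g(10) = mex{0,1,2} = 3
So g(10) = 3.
By the Sprague-Grundy theorem, the Grundy value of a sum of independent games is the XOR of the component values.
Combined value = 0 XOR 3 = 3.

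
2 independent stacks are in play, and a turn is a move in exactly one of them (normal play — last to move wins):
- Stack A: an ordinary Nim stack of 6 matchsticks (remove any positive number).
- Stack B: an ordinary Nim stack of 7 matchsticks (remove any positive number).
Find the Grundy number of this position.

Stack A is a plain Nim stack of size 6, so its Grundy value is 6.
Stack B is a plain Nim stack of size 7, so its Grundy value is 7.
The value of a disjunctive sum is the nim-sum of the parts.
Combined value = 6 XOR 7 = 1.

1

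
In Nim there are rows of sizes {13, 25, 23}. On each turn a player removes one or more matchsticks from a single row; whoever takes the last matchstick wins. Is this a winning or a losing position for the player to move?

Winning position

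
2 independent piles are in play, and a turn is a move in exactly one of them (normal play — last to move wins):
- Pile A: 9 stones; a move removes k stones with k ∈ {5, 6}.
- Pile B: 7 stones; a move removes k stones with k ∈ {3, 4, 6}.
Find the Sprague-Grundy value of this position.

For pile A, compute g(0), g(1), … with moves {5, 6}:
k:     0  1  2  3  4  5  6  7  8  9
g(k):  0  0  0  0  0  1  1  1  1  1
So g(9) = 1.
For pile B, compute g(0), g(1), … with moves {3, 4, 6}:
g(0) = mex{} = 0
g(1) = mex{} = 0
g(2) = mex{} = 0
g(3) = mex{0} = 1
g(4) = mex{0} = 1
g(5) = mex{0} = 1
g(6) = mex{0,1} = 2
g(7) = mex{0,1} = 2
So g(7) = 2.
The value of a disjunctive sum is the nim-sum of the parts.
Combined value = 1 ⊕ 2 = 3.

3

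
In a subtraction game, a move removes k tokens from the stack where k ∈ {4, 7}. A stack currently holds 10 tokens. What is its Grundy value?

Build the Grundy sequence with g(k) = mex{g(k−s) : s ∈ {4, 7}, s ≤ k}:
k:     0  1  2  3  4  5  6  7  8  9 10
g(k):  0  0  0  0  1  1  1  1  2  2  2
So g(10) = 2.

2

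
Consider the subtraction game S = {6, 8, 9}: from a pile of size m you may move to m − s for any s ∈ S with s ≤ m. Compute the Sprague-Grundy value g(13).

2

Build the Grundy sequence with g(k) = mex{g(k−s) : s ∈ {6, 8, 9}, s ≤ k}:
g(0) = mex{} = 0
g(1) = mex{} = 0
g(2) = mex{} = 0
g(3) = mex{} = 0
g(4) = mex{} = 0
g(5) = mex{} = 0
g(6) = mex{0} = 1
g(7) = mex{0} = 1
g(8) = mex{0} = 1
g(9) = mex{0} = 1
g(10) = mex{0} = 1
g(11) = mex{0} = 1
g(12) = mex{0,1} = 2
g(13) = mex{0,1} = 2
So g(13) = 2.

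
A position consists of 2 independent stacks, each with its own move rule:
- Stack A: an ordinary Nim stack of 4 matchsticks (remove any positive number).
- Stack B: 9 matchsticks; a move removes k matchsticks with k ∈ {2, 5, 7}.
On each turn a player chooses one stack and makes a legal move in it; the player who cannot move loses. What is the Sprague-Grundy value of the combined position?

6

Stack A is a plain Nim stack of size 4, so its Grundy value is 4.
Grundy values for stack B (subtraction set {2, 5, 7}):
k:     0  1  2  3  4  5  6  7  8  9
g(k):  0  0  1  1  0  2  1  3  2  2
So g(9) = 2.
By the Sprague-Grundy theorem, the Grundy value of a sum of independent games is the XOR of the component values.
Combined value = 4 XOR 2 = 6.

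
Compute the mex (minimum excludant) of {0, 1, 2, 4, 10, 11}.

The values 0, 1, 2 are all present; 3 is the first non-negative integer missing from the set.

3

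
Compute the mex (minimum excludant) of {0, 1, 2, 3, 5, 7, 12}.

4

The values 0, 1, 2, 3 are all present; 4 is the first non-negative integer missing from the set.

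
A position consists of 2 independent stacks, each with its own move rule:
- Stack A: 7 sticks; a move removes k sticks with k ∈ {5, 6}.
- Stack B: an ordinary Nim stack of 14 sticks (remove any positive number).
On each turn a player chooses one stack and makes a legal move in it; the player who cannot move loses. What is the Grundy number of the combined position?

15

Build the Grundy sequence for stack A with g(k) = mex{g(k−s) : s ∈ {5, 6}, s ≤ k}:
g(0) = mex{} = 0
g(1) = mex{} = 0
g(2) = mex{} = 0
g(3) = mex{} = 0
g(4) = mex{} = 0
g(5) = mex{0} = 1
g(6) = mex{0} = 1
g(7) = mex{0} = 1
So g(7) = 1.
Stack B is a plain Nim stack of size 14, so its Grundy value is 14.
The value of a disjunctive sum is the nim-sum of the parts.
Combined value = 1 ⊕ 14 = 15.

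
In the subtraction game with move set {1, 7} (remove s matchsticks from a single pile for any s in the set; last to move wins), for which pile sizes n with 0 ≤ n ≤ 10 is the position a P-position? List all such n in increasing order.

Grundy values for subtraction set {1, 7}:
k:     0  1  2  3  4  5  6  7  8  9 10
g(k):  0  1  0  1  0  1  0  1  0  1  0
The P-positions (g = 0) in 0..10 are 0, 2, 4, 6, 8, 10.

0, 2, 4, 6, 8, 10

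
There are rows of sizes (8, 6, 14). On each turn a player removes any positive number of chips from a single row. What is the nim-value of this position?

0

Write each in binary and XOR column by column:
  1000  (8)
  0110  (6)
  1110  (14)
  ----
  0000  (0)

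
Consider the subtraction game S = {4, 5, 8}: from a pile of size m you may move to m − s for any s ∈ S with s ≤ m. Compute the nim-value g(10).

2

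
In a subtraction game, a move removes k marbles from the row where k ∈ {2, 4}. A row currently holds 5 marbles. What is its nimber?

Build the Grundy sequence with g(k) = mex{g(k−s) : s ∈ {2, 4}, s ≤ k}:
g(0) = mex{} = 0
g(1) = mex{} = 0
g(2) = mex{0} = 1
g(3) = mex{0} = 1
g(4) = mex{0,1} = 2
g(5) = mex{0,1} = 2
So g(5) = 2.

2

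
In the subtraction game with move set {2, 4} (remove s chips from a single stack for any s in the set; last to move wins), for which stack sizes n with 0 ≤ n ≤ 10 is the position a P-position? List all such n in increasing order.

Compute g(0), g(1), … for moves {2, 4}:
k:     0  1  2  3  4  5  6  7  8  9 10
g(k):  0  0  1  1  2  2  0  0  1  1  2
The P-positions (g = 0) in 0..10 are 0, 1, 6, 7.

0, 1, 6, 7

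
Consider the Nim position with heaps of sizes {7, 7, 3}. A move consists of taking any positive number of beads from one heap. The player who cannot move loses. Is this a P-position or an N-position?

Nim-sum: 7 ⊕ 7 ⊕ 3 = 3.
The nim-sum is 3 ≠ 0, so this is an N-position: the player to move can win.

N-position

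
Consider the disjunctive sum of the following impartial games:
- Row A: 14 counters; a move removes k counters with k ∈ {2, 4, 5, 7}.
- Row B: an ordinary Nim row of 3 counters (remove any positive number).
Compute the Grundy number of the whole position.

Grundy values for row A (subtraction set {2, 4, 5, 7}):
k:     0  1  2  3  4  5  6  7  8  9 10 11 12 13 14
g(k):  0  0  1  1  2  2  3  3  4  0  0  1  1  2  2
So g(14) = 2.
Row B is a plain Nim row of size 3, so its Grundy value is 3.
The value of a disjunctive sum is the nim-sum of the parts.
Combined value = 2 ⊕ 3 = 1.

1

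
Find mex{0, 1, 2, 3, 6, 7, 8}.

4

The values 0, 1, 2, 3 are all present; 4 is the first non-negative integer missing from the set.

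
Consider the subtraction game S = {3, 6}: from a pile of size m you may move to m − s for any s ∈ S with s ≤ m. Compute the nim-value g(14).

1

Grundy values for subtraction set {3, 6}:
k:     0  1  2  3  4  5  6  7  8  9 10 11 12 13 14
g(k):  0  0  0  1  1  1  2  2  2  0  0  0  1  1  1
So g(14) = 1.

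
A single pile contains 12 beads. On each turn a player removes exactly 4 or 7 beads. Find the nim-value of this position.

Compute g(0), g(1), … for moves {4, 7}:
k:     0  1  2  3  4  5  6  7  8  9 10 11 12
g(k):  0  0  0  0  1  1  1  1  2  2  2  0  0
So g(12) = 0.

0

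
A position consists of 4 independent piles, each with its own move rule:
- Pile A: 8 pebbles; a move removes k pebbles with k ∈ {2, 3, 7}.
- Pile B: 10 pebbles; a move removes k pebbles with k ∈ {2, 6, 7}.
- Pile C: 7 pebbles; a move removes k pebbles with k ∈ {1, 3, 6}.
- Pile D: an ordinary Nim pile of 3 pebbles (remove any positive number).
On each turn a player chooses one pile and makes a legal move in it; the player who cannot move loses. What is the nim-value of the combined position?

2

Build the Grundy sequence for pile A with g(k) = mex{g(k−s) : s ∈ {2, 3, 7}, s ≤ k}:
k:     0  1  2  3  4  5  6  7  8
g(k):  0  0  1  1  2  0  0  1  1
So g(8) = 1.
For pile B, compute g(0), g(1), … with moves {2, 6, 7}:
k:     0  1  2  3  4  5  6  7  8  9 10
g(k):  0  0  1  1  0  0  1  1  2  0  3
So g(10) = 3.
For pile C, compute g(0), g(1), … with moves {1, 3, 6}:
k:     0  1  2  3  4  5  6  7
g(k):  0  1  0  1  0  1  2  3
So g(7) = 3.
Pile D is a plain Nim pile of size 3, so its Grundy value is 3.
By the Sprague-Grundy theorem, the Grundy value of a sum of independent games is the XOR of the component values.
Combined value = 1 ⊕ 3 ⊕ 3 ⊕ 3 = 2.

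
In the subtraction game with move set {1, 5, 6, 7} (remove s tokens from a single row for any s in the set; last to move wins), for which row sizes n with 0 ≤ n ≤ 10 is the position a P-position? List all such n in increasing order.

0, 2, 4

Compute g(0), g(1), … for moves {1, 5, 6, 7}:
g(0) = mex{} = 0
g(1) = mex{0} = 1
g(2) = mex{1} = 0
g(3) = mex{0} = 1
g(4) = mex{1} = 0
g(5) = mex{0} = 1
g(6) = mex{0,1} = 2
g(7) = mex{0,1,2} = 3
g(8) = mex{0,1,3} = 2
g(9) = mex{0,1,2} = 3
g(10) = mex{0,1,3} = 2
The P-positions (g = 0) in 0..10 are 0, 2, 4.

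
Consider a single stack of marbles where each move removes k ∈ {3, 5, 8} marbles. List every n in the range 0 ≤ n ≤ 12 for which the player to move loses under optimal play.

0, 1, 2, 11, 12

Build the Grundy sequence with g(k) = mex{g(k−s) : s ∈ {3, 5, 8}, s ≤ k}:
g(0) = mex{} = 0
g(1) = mex{} = 0
g(2) = mex{} = 0
g(3) = mex{0} = 1
g(4) = mex{0} = 1
g(5) = mex{0} = 1
g(6) = mex{0,1} = 2
g(7) = mex{0,1} = 2
g(8) = mex{0,1} = 2
g(9) = mex{0,1,2} = 3
g(10) = mex{0,1,2} = 3
g(11) = mex{1,2} = 0
g(12) = mex{1,2,3} = 0
The P-positions (g = 0) in 0..12 are 0, 1, 2, 11, 12.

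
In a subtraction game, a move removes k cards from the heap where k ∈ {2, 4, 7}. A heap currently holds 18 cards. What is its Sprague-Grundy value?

Grundy values for subtraction set {2, 4, 7}:
k:     0  1  2  3  4  5  6  7  8  9 10 11 12 13 14 15 16 17 18
g(k):  0  0  1  1  2  2  0  3  1  0  2  1  0  2  1  0  2  1  0
So g(18) = 0.

0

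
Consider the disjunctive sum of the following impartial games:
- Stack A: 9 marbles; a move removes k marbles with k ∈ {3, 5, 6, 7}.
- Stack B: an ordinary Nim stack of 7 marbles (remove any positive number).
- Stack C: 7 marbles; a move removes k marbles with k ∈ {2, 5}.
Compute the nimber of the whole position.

4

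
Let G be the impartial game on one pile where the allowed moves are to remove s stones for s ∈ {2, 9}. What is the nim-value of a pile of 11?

Grundy values for subtraction set {2, 9}:
k:     0  1  2  3  4  5  6  7  8  9 10 11
g(k):  0  0  1  1  0  0  1  1  0  2  1  0
So g(11) = 0.

0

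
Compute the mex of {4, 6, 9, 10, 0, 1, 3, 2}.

The values 0, 1, 2, 3, 4 are all present; 5 is the first non-negative integer missing from the set.

5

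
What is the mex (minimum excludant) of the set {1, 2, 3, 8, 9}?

0

0 is not in the set, so the mex is 0.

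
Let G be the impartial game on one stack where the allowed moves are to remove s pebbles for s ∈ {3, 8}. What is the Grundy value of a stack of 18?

Grundy values for subtraction set {3, 8}:
k:     0  1  2  3  4  5  6  7  8  9 10 11 12 13 14 15 16 17 18
g(k):  0  0  0  1  1  1  0  0  2  1  1  0  0  0  1  1  1  0  0
So g(18) = 0.

0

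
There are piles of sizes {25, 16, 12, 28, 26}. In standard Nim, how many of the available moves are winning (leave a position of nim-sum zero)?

Write each in binary and XOR column by column:
  11001  (25)
  10000  (16)
  01100  (12)
  11100  (28)
  11010  (26)
  -----
  00011  (3)
The overall nim-sum is X = 3. A pile of size p has a winning move iff p XOR X < p (reduce it to p XOR X).
  25: 25 XOR 3 = 26 ≥ 25 — no move.
  16: 16 XOR 3 = 19 ≥ 16 — no move.
  12: 12 XOR 3 = 15 ≥ 12 — no move.
  28: 28 XOR 3 = 31 ≥ 28 — no move.
  26: 26 XOR 3 = 25 < 26 — winning move (to 25).
That gives 1 winning move.

1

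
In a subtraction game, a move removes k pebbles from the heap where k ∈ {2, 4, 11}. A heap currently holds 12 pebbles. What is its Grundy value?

3

Build the Grundy sequence with g(k) = mex{g(k−s) : s ∈ {2, 4, 11}, s ≤ k}:
g(0) = mex{} = 0
g(1) = mex{} = 0
g(2) = mex{0} = 1
g(3) = mex{0} = 1
g(4) = mex{0,1} = 2
g(5) = mex{0,1} = 2
g(6) = mex{1,2} = 0
g(7) = mex{1,2} = 0
g(8) = mex{0,2} = 1
g(9) = mex{0,2} = 1
g(10) = mex{0,1} = 2
g(11) = mex{0,1} = 2
g(12) = mex{0,1,2} = 3
So g(12) = 3.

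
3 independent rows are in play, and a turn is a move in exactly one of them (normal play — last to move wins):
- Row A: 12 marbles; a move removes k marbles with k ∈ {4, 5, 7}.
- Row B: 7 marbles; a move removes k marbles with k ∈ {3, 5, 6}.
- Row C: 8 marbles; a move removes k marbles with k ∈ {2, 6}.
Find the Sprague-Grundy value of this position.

Grundy values for row A (subtraction set {4, 5, 7}):
k:     0  1  2  3  4  5  6  7  8  9 10 11 12
g(k):  0  0  0  0  1  1  1  1  2  2  2  0  0
So g(12) = 0.
Build the Grundy sequence for row B with g(k) = mex{g(k−s) : s ∈ {3, 5, 6}, s ≤ k}:
g(0) = mex{} = 0
g(1) = mex{} = 0
g(2) = mex{} = 0
g(3) = mex{0} = 1
g(4) = mex{0} = 1
g(5) = mex{0} = 1
g(6) = mex{0,1} = 2
g(7) = mex{0,1} = 2
So g(7) = 2.
Build the Grundy sequence for row C with g(k) = mex{g(k−s) : s ∈ {2, 6}, s ≤ k}:
g(0) = mex{} = 0
g(1) = mex{} = 0
g(2) = mex{0} = 1
g(3) = mex{0} = 1
g(4) = mex{1} = 0
g(5) = mex{1} = 0
g(6) = mex{0} = 1
g(7) = mex{0} = 1
g(8) = mex{1} = 0
So g(8) = 0.
The value of a disjunctive sum is the nim-sum of the parts.
Combined value = 0 ⊕ 2 ⊕ 0 = 2.

2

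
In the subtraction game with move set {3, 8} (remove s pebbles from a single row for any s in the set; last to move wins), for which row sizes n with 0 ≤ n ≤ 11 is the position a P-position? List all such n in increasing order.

0, 1, 2, 6, 7, 11

Grundy values for subtraction set {3, 8}:
k:     0  1  2  3  4  5  6  7  8  9 10 11
g(k):  0  0  0  1  1  1  0  0  2  1  1  0
The P-positions (g = 0) in 0..11 are 0, 1, 2, 6, 7, 11.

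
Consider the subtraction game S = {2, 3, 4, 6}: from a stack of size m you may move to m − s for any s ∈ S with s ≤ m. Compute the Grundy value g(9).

0

Build the Grundy sequence with g(k) = mex{g(k−s) : s ∈ {2, 3, 4, 6}, s ≤ k}:
k:     0  1  2  3  4  5  6  7  8  9
g(k):  0  0  1  1  2  2  3  3  0  0
So g(9) = 0.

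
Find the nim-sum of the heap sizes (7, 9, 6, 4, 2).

14

Compute the nim-sum pairwise:
7 XOR 9 = 14
14 XOR 6 = 8
8 XOR 4 = 12
12 XOR 2 = 14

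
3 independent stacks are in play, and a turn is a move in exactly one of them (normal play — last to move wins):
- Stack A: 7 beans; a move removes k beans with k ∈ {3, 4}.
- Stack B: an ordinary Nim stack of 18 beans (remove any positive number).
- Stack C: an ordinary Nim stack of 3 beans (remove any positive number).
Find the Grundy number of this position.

17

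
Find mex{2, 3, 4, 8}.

0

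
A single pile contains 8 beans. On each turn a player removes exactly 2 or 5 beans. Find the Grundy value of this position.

Build the Grundy sequence with g(k) = mex{g(k−s) : s ∈ {2, 5}, s ≤ k}:
k:     0  1  2  3  4  5  6  7  8
g(k):  0  0  1  1  0  2  1  0  0
So g(8) = 0.

0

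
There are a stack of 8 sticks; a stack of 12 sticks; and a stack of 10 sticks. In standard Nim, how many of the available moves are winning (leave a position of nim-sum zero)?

3

Compute the nim-sum pairwise:
8 XOR 12 = 4
4 XOR 10 = 14
The overall nim-sum is X = 14. A stack of size p has a winning move iff p XOR X < p (reduce it to p XOR X).
  8: 8 XOR 14 = 6 < 8 — winning move (to 6).
  12: 12 XOR 14 = 2 < 12 — winning move (to 2).
  10: 10 XOR 14 = 4 < 10 — winning move (to 4).
That gives 3 winning moves.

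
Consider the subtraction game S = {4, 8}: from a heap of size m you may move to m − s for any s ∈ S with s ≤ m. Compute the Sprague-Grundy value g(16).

Build the Grundy sequence with g(k) = mex{g(k−s) : s ∈ {4, 8}, s ≤ k}:
k:     0  1  2  3  4  5  6  7  8  9 10 11 12 13 14 15 16
g(k):  0  0  0  0  1  1  1  1  2  2  2  2  0  0  0  0  1
So g(16) = 1.

1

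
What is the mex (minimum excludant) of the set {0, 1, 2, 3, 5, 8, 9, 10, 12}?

The values 0, 1, 2, 3 are all present; 4 is the first non-negative integer missing from the set.

4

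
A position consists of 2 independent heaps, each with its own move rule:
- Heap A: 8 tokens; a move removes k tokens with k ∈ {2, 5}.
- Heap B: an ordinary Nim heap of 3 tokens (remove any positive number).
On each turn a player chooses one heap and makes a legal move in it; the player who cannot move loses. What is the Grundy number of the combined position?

Grundy values for heap A (subtraction set {2, 5}):
g(0) = mex{} = 0
g(1) = mex{} = 0
g(2) = mex{0} = 1
g(3) = mex{0} = 1
g(4) = mex{1} = 0
g(5) = mex{0,1} = 2
g(6) = mex{0} = 1
g(7) = mex{1,2} = 0
g(8) = mex{1} = 0
So g(8) = 0.
Heap B is a plain Nim heap of size 3, so its Grundy value is 3.
By the Sprague-Grundy theorem, the Grundy value of a sum of independent games is the XOR of the component values.
Combined value = 0 ⊕ 3 = 3.

3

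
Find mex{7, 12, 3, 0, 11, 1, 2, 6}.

4

The values 0, 1, 2, 3 are all present; 4 is the first non-negative integer missing from the set.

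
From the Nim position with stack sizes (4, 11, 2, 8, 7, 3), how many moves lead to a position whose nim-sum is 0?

3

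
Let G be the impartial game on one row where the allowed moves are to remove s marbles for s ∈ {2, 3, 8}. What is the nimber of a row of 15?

Build the Grundy sequence with g(k) = mex{g(k−s) : s ∈ {2, 3, 8}, s ≤ k}:
k:     0  1  2  3  4  5  6  7  8  9 10 11 12 13 14 15
g(k):  0  0  1  1  2  0  0  1  1  2  0  0  1  1  2  0
So g(15) = 0.

0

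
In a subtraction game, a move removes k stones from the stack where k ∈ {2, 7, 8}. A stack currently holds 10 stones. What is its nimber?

0

Build the Grundy sequence with g(k) = mex{g(k−s) : s ∈ {2, 7, 8}, s ≤ k}:
k:     0  1  2  3  4  5  6  7  8  9 10
g(k):  0  0  1  1  0  0  1  1  2  2  0
So g(10) = 0.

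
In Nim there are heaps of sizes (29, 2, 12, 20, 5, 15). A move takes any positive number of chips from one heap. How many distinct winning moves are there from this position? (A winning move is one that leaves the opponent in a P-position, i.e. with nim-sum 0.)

Nim-sum: 29 ^ 2 ^ 12 ^ 20 ^ 5 ^ 15 = 13.
The overall nim-sum is X = 13. A heap of size p has a winning move iff p XOR X < p (reduce it to p XOR X).
  29: 29 XOR 13 = 16 < 29 — winning move (to 16).
  2: 2 XOR 13 = 15 ≥ 2 — no move.
  12: 12 XOR 13 = 1 < 12 — winning move (to 1).
  20: 20 XOR 13 = 25 ≥ 20 — no move.
  5: 5 XOR 13 = 8 ≥ 5 — no move.
  15: 15 XOR 13 = 2 < 15 — winning move (to 2).
That gives 3 winning moves.

3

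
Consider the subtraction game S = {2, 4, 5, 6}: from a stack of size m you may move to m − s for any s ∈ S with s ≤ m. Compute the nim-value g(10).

1

Grundy values for subtraction set {2, 4, 5, 6}:
k:     0  1  2  3  4  5  6  7  8  9 10
g(k):  0  0  1  1  2  2  3  3  0  0  1
So g(10) = 1.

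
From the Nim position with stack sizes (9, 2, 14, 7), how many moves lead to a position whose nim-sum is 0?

3

Bitwise XOR of the heap sizes:
  1001  (9)
  0010  (2)
  1110  (14)
  0111  (7)
  ----
  0010  (2)
The overall nim-sum is X = 2. A stack of size p has a winning move iff p XOR X < p (reduce it to p XOR X).
  9: 9 XOR 2 = 11 ≥ 9 — no move.
  2: 2 XOR 2 = 0 < 2 — winning move (to 0).
  14: 14 XOR 2 = 12 < 14 — winning move (to 12).
  7: 7 XOR 2 = 5 < 7 — winning move (to 5).
That gives 3 winning moves.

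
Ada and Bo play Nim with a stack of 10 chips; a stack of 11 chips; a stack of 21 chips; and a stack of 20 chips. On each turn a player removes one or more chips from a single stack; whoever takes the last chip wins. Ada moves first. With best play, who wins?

Bo wins

In binary:
  01010  (10)
  01011  (11)
  10101  (21)
  10100  (20)
  -----
  00000  (0)
The nim-sum is 0, so this is a P-position: the player to move is in a losing position under optimal play; Ada is about to move from it and so loses — Bo wins.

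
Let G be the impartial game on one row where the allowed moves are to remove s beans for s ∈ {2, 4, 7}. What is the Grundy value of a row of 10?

Grundy values for subtraction set {2, 4, 7}:
g(0) = mex{} = 0
g(1) = mex{} = 0
g(2) = mex{0} = 1
g(3) = mex{0} = 1
g(4) = mex{0,1} = 2
g(5) = mex{0,1} = 2
g(6) = mex{1,2} = 0
g(7) = mex{0,1,2} = 3
g(8) = mex{0,2} = 1
g(9) = mex{1,2,3} = 0
g(10) = mex{0,1} = 2
So g(10) = 2.

2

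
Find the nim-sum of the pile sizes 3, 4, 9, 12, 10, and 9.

1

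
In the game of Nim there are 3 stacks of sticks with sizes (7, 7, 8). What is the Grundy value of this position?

Compute the nim-sum pairwise:
7 ^ 7 = 0
0 ^ 8 = 8

8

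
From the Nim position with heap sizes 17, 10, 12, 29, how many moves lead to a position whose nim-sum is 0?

Compute the nim-sum pairwise:
17 XOR 10 = 27
27 XOR 12 = 23
23 XOR 29 = 10
The overall nim-sum is X = 10. A heap of size p has a winning move iff p XOR X < p (reduce it to p XOR X).
  17: 17 XOR 10 = 27 ≥ 17 — no move.
  10: 10 XOR 10 = 0 < 10 — winning move (to 0).
  12: 12 XOR 10 = 6 < 12 — winning move (to 6).
  29: 29 XOR 10 = 23 < 29 — winning move (to 23).
That gives 3 winning moves.

3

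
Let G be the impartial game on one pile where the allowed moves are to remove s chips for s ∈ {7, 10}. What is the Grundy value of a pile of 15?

2

Build the Grundy sequence with g(k) = mex{g(k−s) : s ∈ {7, 10}, s ≤ k}:
k:     0  1  2  3  4  5  6  7  8  9 10 11 12 13 14 15
g(k):  0  0  0  0  0  0  0  1  1  1  1  1  1  1  2  2
So g(15) = 2.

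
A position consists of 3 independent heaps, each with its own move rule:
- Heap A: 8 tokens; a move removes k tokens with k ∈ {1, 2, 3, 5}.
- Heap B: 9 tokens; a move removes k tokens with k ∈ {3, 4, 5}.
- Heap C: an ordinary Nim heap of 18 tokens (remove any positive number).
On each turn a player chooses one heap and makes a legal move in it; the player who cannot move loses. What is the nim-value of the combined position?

18

Build the Grundy sequence for heap A with g(k) = mex{g(k−s) : s ∈ {1, 2, 3, 5}, s ≤ k}:
g(0) = mex{} = 0
g(1) = mex{0} = 1
g(2) = mex{0,1} = 2
g(3) = mex{0,1,2} = 3
g(4) = mex{1,2,3} = 0
g(5) = mex{0,2,3} = 1
g(6) = mex{0,1,3} = 2
g(7) = mex{0,1,2} = 3
g(8) = mex{1,2,3} = 0
So g(8) = 0.
Build the Grundy sequence for heap B with g(k) = mex{g(k−s) : s ∈ {3, 4, 5}, s ≤ k}:
g(0) = mex{} = 0
g(1) = mex{} = 0
g(2) = mex{} = 0
g(3) = mex{0} = 1
g(4) = mex{0} = 1
g(5) = mex{0} = 1
g(6) = mex{0,1} = 2
g(7) = mex{0,1} = 2
g(8) = mex{1} = 0
g(9) = mex{1,2} = 0
So g(9) = 0.
Heap C is a plain Nim heap of size 18, so its Grundy value is 18.
The value of a disjunctive sum is the nim-sum of the parts.
Combined value = 0 XOR 0 XOR 18 = 18.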